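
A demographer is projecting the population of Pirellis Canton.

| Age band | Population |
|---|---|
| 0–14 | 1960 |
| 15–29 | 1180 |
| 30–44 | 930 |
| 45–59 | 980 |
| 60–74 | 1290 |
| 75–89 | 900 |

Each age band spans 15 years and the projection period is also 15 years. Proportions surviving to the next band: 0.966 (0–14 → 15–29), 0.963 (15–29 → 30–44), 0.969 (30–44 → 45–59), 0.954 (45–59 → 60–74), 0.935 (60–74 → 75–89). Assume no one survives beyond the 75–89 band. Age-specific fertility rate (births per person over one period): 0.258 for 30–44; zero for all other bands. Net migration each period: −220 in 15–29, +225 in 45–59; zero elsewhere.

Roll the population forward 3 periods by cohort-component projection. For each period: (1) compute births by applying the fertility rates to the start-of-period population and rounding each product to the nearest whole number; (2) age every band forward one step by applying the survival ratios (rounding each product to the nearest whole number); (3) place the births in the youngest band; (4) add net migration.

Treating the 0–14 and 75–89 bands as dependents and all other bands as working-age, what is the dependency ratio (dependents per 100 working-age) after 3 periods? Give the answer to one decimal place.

45.4

After projecting period 1:
Births: 930 × 0.258 = 240
15–29: 1960 × 0.966 = 1893
30–44: 1180 × 0.963 = 1136
45–59: 930 × 0.969 = 901
60–74: 980 × 0.954 = 935
75–89: 1290 × 0.935 = 1206
Net migration: 15–29 − 220 → 1673; 45–59 + 225 → 1126
End of period: [240, 1673, 1136, 1126, 935, 1206]
After projecting period 2:
Births: 1136 × 0.258 = 293
15–29: 240 × 0.966 = 232
30–44: 1673 × 0.963 = 1611
45–59: 1136 × 0.969 = 1101
60–74: 1126 × 0.954 = 1074
75–89: 935 × 0.935 = 874
Net migration: 15–29 − 220 → 12; 45–59 + 225 → 1326
End of period: [293, 12, 1611, 1326, 1074, 874]
After projecting period 3:
Births: 1611 × 0.258 = 416
15–29: 293 × 0.966 = 283
30–44: 12 × 0.963 = 12
45–59: 1611 × 0.969 = 1561
60–74: 1326 × 0.954 = 1265
75–89: 1074 × 0.935 = 1004
Net migration: 15–29 − 220 → 63; 45–59 + 225 → 1786
End of period: [416, 63, 12, 1786, 1265, 1004]
Dependents (band 0–14 + band 75–89) = 416 + 1004 = 1420; working-age = 3126; ratio = 1420/3126 × 100 = 45.4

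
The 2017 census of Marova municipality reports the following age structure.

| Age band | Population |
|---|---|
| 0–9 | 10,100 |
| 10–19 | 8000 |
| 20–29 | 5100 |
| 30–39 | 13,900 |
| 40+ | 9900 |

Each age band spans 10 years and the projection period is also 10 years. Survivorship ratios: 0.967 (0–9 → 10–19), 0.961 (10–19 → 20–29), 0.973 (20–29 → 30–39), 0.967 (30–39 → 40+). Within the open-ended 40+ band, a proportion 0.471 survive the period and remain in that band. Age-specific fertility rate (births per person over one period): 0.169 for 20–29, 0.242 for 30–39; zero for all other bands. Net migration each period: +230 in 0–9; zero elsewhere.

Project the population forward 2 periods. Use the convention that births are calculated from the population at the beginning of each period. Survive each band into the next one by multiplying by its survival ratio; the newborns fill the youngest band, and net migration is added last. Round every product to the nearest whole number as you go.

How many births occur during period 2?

— Period 1 —
Births: 5100 × 0.169 = 862  |  13900 × 0.242 = 3364 — total 4226
10–19: 10100 × 0.967 = 9767
20–29: 8000 × 0.961 = 7688
30–39: 5100 × 0.973 = 4962
40+: 13900 × 0.967 + 9900 × 0.471 = 13441 + 4663 = 18104
Net migration: 0–9 + 230 → 4456
End of period: [4456, 9767, 7688, 4962, 18104]
— Period 2 —
Births: 7688 × 0.169 = 1299  |  4962 × 0.242 = 1201 — total 2500
10–19: 4456 × 0.967 = 4309
20–29: 9767 × 0.961 = 9386
30–39: 7688 × 0.973 = 7480
40+: 4962 × 0.967 + 18104 × 0.471 = 4798 + 8527 = 13325
Net migration: 0–9 + 230 → 2730
End of period: [2730, 4309, 9386, 7480, 13325]

2500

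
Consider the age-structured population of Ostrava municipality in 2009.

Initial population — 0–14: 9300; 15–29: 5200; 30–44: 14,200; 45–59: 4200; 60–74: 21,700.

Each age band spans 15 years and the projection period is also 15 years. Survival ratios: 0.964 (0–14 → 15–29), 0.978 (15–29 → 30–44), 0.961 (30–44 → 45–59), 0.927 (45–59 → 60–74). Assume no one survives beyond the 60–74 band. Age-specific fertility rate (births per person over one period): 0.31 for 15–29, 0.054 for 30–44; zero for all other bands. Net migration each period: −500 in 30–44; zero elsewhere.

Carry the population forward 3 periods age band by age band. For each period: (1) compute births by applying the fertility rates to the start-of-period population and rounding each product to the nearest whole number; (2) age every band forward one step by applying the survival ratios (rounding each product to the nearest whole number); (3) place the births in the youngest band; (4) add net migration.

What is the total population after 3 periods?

17849

Period 1:
Births: 5200 × 0.31 = 1612 ; 14200 × 0.054 = 767 — total 2379
15–29: 9300 × 0.964 = 8965
30–44: 5200 × 0.978 = 5086
45–59: 14200 × 0.961 = 13646
60–74: 4200 × 0.927 = 3893
Net migration: 30–44 − 500 → 4586
→ [2379, 8965, 4586, 13646, 3893]
Period 2:
Births: 8965 × 0.31 = 2779 ; 4586 × 0.054 = 248 — total 3027
15–29: 2379 × 0.964 = 2293
30–44: 8965 × 0.978 = 8768
45–59: 4586 × 0.961 = 4407
60–74: 13646 × 0.927 = 12650
Net migration: 30–44 − 500 → 8268
→ [3027, 2293, 8268, 4407, 12650]
Period 3:
Births: 2293 × 0.31 = 711 ; 8268 × 0.054 = 446 — total 1157
15–29: 3027 × 0.964 = 2918
30–44: 2293 × 0.978 = 2243
45–59: 8268 × 0.961 = 7946
60–74: 4407 × 0.927 = 4085
Net migration: 30–44 − 500 → 1743
→ [1157, 2918, 1743, 7946, 4085]
Total after period 3: 1157 + 2918 + 1743 + 7946 + 4085 = 17849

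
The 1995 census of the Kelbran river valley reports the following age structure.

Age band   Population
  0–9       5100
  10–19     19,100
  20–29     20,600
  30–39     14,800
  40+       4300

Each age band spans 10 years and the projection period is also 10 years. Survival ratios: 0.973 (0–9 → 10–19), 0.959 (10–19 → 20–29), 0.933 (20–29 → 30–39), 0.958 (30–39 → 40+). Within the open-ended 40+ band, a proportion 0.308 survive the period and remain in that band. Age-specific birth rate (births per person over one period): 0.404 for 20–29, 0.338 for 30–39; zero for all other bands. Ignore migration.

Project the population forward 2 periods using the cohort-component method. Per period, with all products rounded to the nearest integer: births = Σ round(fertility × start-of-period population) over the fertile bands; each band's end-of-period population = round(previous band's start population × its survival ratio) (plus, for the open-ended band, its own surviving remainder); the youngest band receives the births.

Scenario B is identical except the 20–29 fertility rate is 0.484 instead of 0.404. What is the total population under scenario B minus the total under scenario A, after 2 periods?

3069

Let group 1 be 0–9 through group 5 = 40+.
After projecting period 1:
Births: 20600 × 0.404 = 8322, 14800 × 0.338 = 5002 ⇒ total 13324
Group 2: 5100 × 0.973 = 4962
Group 3: 19100 × 0.959 = 18317
Group 4: 20600 × 0.933 = 19220
Group 5: 14800 × 0.958 + 4300 × 0.308 = 14178 + 1324 = 15502
→ [13324, 4962, 18317, 19220, 15502]
After projecting period 2:
Births: 18317 × 0.404 = 7400, 19220 × 0.338 = 6496 ⇒ total 13896
Group 2: 13324 × 0.973 = 12964
Group 3: 4962 × 0.959 = 4759
Group 4: 18317 × 0.933 = 17090
Group 5: 19220 × 0.958 + 15502 × 0.308 = 18413 + 4775 = 23188
→ [13896, 12964, 4759, 17090, 23188]
Scenario A total after 2 periods: 71897
Scenario B projection —
After projecting period 1:
Births: 20600 × 0.484 = 9970, 14800 × 0.338 = 5002 ⇒ total 14972
Group 2: 5100 × 0.973 = 4962
Group 3: 19100 × 0.959 = 18317
Group 4: 20600 × 0.933 = 19220
Group 5: 14800 × 0.958 + 4300 × 0.308 = 14178 + 1324 = 15502
→ [14972, 4962, 18317, 19220, 15502]
After projecting period 2:
Births: 18317 × 0.484 = 8865, 19220 × 0.338 = 6496 ⇒ total 15361
Group 2: 14972 × 0.973 = 14568
Group 3: 4962 × 0.959 = 4759
Group 4: 18317 × 0.933 = 17090
Group 5: 19220 × 0.958 + 15502 × 0.308 = 18413 + 4775 = 23188
→ [15361, 14568, 4759, 17090, 23188]
Scenario B total after 2 periods: 74966
Difference B − A = 74966 − 71897 = 3069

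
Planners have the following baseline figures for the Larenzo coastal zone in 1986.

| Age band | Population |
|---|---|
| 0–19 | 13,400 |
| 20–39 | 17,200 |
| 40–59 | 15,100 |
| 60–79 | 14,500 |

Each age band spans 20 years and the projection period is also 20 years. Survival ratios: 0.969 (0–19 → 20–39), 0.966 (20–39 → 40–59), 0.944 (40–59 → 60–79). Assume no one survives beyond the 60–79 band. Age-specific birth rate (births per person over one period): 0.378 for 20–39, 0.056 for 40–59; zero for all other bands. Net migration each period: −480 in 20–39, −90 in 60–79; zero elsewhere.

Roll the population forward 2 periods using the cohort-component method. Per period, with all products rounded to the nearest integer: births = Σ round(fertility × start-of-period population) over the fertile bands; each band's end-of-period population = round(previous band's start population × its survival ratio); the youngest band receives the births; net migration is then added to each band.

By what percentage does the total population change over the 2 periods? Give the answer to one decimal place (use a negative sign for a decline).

— Period 1 —
Births: 17200 × 0.378 = 6502 ; 15100 × 0.056 = 846 — total 7348
20–39: 13400 × 0.969 = 12985
40–59: 17200 × 0.966 = 16615
60–79: 15100 × 0.944 = 14254
Net migration: 20–39 − 480 → 12505; 60–79 − 90 → 14164
→ [7348, 12505, 16615, 14164]
— Period 2 —
Births: 12505 × 0.378 = 4727 ; 16615 × 0.056 = 930 — total 5657
20–39: 7348 × 0.969 = 7120
40–59: 12505 × 0.966 = 12080
60–79: 16615 × 0.944 = 15685
Net migration: 20–39 − 480 → 6640; 60–79 − 90 → 15595
→ [5657, 6640, 12080, 15595]
Total: 60200 → 39972; change = -20228; percentage change = -33.6%

-33.6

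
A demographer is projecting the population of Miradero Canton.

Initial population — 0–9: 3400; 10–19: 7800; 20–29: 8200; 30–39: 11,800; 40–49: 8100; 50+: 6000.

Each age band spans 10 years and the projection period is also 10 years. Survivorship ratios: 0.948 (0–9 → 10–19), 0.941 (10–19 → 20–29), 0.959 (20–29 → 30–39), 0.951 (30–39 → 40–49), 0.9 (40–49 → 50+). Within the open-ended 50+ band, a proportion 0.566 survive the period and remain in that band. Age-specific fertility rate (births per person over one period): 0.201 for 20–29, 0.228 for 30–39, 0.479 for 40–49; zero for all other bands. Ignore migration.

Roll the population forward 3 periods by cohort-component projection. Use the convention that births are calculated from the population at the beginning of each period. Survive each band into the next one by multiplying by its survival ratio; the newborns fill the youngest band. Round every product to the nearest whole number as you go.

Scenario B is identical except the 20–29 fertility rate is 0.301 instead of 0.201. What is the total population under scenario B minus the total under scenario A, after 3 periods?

1729

Call the groups 1 to 6, youngest first.
Period 1:
Births: 8200 × 0.201 = 1648  |  11800 × 0.228 = 2690  |  8100 × 0.479 = 3880 → total 8218
Group 2: 3400 × 0.948 = 3223
Group 3: 7800 × 0.941 = 7340
Group 4: 8200 × 0.959 = 7864
Group 5: 11800 × 0.951 = 11222
Group 6: 8100 × 0.9 + 6000 × 0.566 = 7290 + 3396 = 10686
Giving 8218 / 3223 / 7340 / 7864 / 11222 / 10686.
Period 2:
Births: 7340 × 0.201 = 1475  |  7864 × 0.228 = 1793  |  11222 × 0.479 = 5375 → total 8643
Group 2: 8218 × 0.948 = 7791
Group 3: 3223 × 0.941 = 3033
Group 4: 7340 × 0.959 = 7039
Group 5: 7864 × 0.951 = 7479
Group 6: 11222 × 0.9 + 10686 × 0.566 = 10100 + 6048 = 16148
Giving 8643 / 7791 / 3033 / 7039 / 7479 / 16148.
Period 3:
Births: 3033 × 0.201 = 610  |  7039 × 0.228 = 1605  |  7479 × 0.479 = 3582 → total 5797
Group 2: 8643 × 0.948 = 8194
Group 3: 7791 × 0.941 = 7331
Group 4: 3033 × 0.959 = 2909
Group 5: 7039 × 0.951 = 6694
Group 6: 7479 × 0.9 + 16148 × 0.566 = 6731 + 9140 = 15871
Giving 5797 / 8194 / 7331 / 2909 / 6694 / 15871.
Scenario A total after 3 periods: 46796
Scenario B projection —
Period 1:
Births: 8200 × 0.301 = 2468  |  11800 × 0.228 = 2690  |  8100 × 0.479 = 3880 → total 9038
Group 2: 3400 × 0.948 = 3223
Group 3: 7800 × 0.941 = 7340
Group 4: 8200 × 0.959 = 7864
Group 5: 11800 × 0.951 = 11222
Group 6: 8100 × 0.9 + 6000 × 0.566 = 7290 + 3396 = 10686
Giving 9038 / 3223 / 7340 / 7864 / 11222 / 10686.
Period 2:
Births: 7340 × 0.301 = 2209  |  7864 × 0.228 = 1793  |  11222 × 0.479 = 5375 → total 9377
Group 2: 9038 × 0.948 = 8568
Group 3: 3223 × 0.941 = 3033
Group 4: 7340 × 0.959 = 7039
Group 5: 7864 × 0.951 = 7479
Group 6: 11222 × 0.9 + 10686 × 0.566 = 10100 + 6048 = 16148
Giving 9377 / 8568 / 3033 / 7039 / 7479 / 16148.
Period 3:
Births: 3033 × 0.301 = 913  |  7039 × 0.228 = 1605  |  7479 × 0.479 = 3582 → total 6100
Group 2: 9377 × 0.948 = 8889
Group 3: 8568 × 0.941 = 8062
Group 4: 3033 × 0.959 = 2909
Group 5: 7039 × 0.951 = 6694
Group 6: 7479 × 0.9 + 16148 × 0.566 = 6731 + 9140 = 15871
Giving 6100 / 8889 / 8062 / 2909 / 6694 / 15871.
Scenario B total after 3 periods: 48525
Difference B − A = 48525 − 46796 = 1729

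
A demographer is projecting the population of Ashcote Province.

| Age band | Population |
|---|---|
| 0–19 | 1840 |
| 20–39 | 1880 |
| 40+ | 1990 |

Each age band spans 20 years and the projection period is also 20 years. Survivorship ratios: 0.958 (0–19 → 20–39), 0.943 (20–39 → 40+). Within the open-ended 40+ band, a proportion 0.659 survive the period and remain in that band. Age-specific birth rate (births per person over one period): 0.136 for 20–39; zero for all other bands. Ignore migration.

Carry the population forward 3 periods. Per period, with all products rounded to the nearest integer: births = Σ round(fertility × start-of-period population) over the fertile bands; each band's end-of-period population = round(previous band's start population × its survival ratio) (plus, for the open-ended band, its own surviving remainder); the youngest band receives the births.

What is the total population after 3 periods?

(Bands numbered youngest = 1 to oldest = 3.)
After projecting period 1:
Births: 1880 * 0.136 = 256
Band 2: 1840 * 0.958 = 1763
Band 3: 1880 * 0.943 + 1990 * 0.659 = 1773 + 1311 = 3084
→ [256, 1763, 3084]
After projecting period 2:
Births: 1763 * 0.136 = 240
Band 2: 256 * 0.958 = 245
Band 3: 1763 * 0.943 + 3084 * 0.659 = 1663 + 2032 = 3695
→ [240, 245, 3695]
After projecting period 3:
Births: 245 * 0.136 = 33
Band 2: 240 * 0.958 = 230
Band 3: 245 * 0.943 + 3695 * 0.659 = 231 + 2435 = 2666
→ [33, 230, 2666]
Total after period 3: 33 + 230 + 2666 = 2929

2929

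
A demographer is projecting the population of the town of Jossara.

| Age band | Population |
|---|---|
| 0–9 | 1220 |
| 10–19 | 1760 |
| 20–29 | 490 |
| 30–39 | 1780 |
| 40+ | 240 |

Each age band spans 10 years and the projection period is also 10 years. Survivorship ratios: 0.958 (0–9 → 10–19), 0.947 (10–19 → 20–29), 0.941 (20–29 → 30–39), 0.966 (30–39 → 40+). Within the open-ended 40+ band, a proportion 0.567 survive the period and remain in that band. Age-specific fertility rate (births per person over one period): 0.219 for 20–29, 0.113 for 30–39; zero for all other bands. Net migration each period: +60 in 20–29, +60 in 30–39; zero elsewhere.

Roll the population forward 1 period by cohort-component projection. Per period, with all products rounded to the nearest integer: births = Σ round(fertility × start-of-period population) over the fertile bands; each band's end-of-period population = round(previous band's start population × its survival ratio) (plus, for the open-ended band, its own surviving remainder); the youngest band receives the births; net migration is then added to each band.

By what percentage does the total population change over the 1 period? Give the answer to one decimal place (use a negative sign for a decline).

Period 1.
Births: 490 * 0.219 = 107 ; 1780 * 0.113 = 201 — total 308
10–19: 1220 * 0.958 = 1169
20–29: 1760 * 0.947 = 1667
30–39: 490 * 0.941 = 461
40+: 1780 * 0.966 + 240 * 0.567 = 1719 + 136 = 1855
Net migration: 20–29 + 60 → 1727; 30–39 + 60 → 521
Giving 308 / 1169 / 1727 / 521 / 1855.
Total: 5490 → 5580; change = 90; percentage change = 1.6%

1.6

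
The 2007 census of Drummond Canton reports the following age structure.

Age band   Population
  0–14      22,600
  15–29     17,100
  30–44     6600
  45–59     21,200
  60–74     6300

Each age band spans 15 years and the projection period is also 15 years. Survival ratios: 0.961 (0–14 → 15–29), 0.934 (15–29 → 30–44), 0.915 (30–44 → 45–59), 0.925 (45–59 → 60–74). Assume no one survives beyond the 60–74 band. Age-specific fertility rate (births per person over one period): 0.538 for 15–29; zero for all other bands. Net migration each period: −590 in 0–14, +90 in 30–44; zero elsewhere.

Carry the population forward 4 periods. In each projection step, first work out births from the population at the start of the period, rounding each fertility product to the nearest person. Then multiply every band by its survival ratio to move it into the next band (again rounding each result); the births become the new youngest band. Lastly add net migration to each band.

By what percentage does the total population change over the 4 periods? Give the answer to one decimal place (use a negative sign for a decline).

-41.3

After projecting period 1:
Births: 17100 × 0.538 = 9200
15–29: 22600 × 0.961 = 21719
30–44: 17100 × 0.934 = 15971
45–59: 6600 × 0.915 = 6039
60–74: 21200 × 0.925 = 19610
Net migration: 0–14 − 590 → 8610; 30–44 + 90 → 16061
End of period: [8610, 21719, 16061, 6039, 19610]
After projecting period 2:
Births: 21719 × 0.538 = 11685
15–29: 8610 × 0.961 = 8274
30–44: 21719 × 0.934 = 20286
45–59: 16061 × 0.915 = 14696
60–74: 6039 × 0.925 = 5586
Net migration: 0–14 − 590 → 11095; 30–44 + 90 → 20376
End of period: [11095, 8274, 20376, 14696, 5586]
After projecting period 3:
Births: 8274 × 0.538 = 4451
15–29: 11095 × 0.961 = 10662
30–44: 8274 × 0.934 = 7728
45–59: 20376 × 0.915 = 18644
60–74: 14696 × 0.925 = 13594
Net migration: 0–14 − 590 → 3861; 30–44 + 90 → 7818
End of period: [3861, 10662, 7818, 18644, 13594]
After projecting period 4:
Births: 10662 × 0.538 = 5736
15–29: 3861 × 0.961 = 3710
30–44: 10662 × 0.934 = 9958
45–59: 7818 × 0.915 = 7153
60–74: 18644 × 0.925 = 17246
Net migration: 0–14 − 590 → 5146; 30–44 + 90 → 10048
End of period: [5146, 3710, 10048, 7153, 17246]
Total: 73800 → 43303; change = -30497; percentage change = -41.3%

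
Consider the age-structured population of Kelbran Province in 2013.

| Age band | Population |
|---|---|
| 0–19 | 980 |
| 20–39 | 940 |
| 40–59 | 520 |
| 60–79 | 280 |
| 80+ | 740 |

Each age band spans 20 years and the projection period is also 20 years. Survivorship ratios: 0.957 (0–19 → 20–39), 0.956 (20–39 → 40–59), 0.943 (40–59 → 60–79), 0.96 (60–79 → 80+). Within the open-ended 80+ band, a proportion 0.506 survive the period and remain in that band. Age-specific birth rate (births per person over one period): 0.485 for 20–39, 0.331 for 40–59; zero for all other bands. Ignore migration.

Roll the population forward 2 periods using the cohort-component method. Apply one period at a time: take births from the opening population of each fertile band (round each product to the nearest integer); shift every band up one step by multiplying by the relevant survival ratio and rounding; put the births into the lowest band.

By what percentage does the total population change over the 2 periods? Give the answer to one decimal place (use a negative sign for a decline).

Let band 1 be 0–19 through band 5 = 80+.
— Period 1 —
Births: 940 * 0.485 = 456 ; 520 * 0.331 = 172 — total 628
Band 2: 980 * 0.957 = 938
Band 3: 940 * 0.956 = 899
Band 4: 520 * 0.943 = 490
Band 5: 280 * 0.96 + 740 * 0.506 = 269 + 374 = 643
End of period: [628, 938, 899, 490, 643]
— Period 2 —
Births: 938 * 0.485 = 455 ; 899 * 0.331 = 298 — total 753
Band 2: 628 * 0.957 = 601
Band 3: 938 * 0.956 = 897
Band 4: 899 * 0.943 = 848
Band 5: 490 * 0.96 + 643 * 0.506 = 470 + 325 = 795
End of period: [753, 601, 897, 848, 795]
Total: 3460 → 3894; change = 434; percentage change = 12.5%

12.5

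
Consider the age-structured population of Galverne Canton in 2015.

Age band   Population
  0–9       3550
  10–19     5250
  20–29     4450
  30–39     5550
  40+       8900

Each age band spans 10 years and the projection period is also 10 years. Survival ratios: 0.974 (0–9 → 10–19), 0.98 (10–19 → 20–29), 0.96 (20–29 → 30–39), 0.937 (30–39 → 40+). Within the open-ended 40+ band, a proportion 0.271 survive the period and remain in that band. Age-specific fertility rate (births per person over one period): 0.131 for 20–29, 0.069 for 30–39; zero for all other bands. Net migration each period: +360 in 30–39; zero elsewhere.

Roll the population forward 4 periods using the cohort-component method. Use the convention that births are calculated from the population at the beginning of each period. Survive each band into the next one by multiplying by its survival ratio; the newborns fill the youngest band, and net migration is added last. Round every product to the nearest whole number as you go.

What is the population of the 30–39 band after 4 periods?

(Bands numbered youngest = 1 to oldest = 5.)
Period 1:
Births: 4450 * 0.131 = 583, 5550 * 0.069 = 383 → 966
Band 2: 3550 * 0.974 = 3458
Band 3: 5250 * 0.98 = 5145
Band 4: 4450 * 0.96 = 4272
Band 5: 5550 * 0.937 + 8900 * 0.271 = 5200 + 2412 = 7612
Net migration: Band 4 + 360 → 4632
End of period: [966, 3458, 5145, 4632, 7612]
Period 2:
Births: 5145 * 0.131 = 674, 4632 * 0.069 = 320 → 994
Band 2: 966 * 0.974 = 941
Band 3: 3458 * 0.98 = 3389
Band 4: 5145 * 0.96 = 4939
Band 5: 4632 * 0.937 + 7612 * 0.271 = 4340 + 2063 = 6403
Net migration: Band 4 + 360 → 5299
End of period: [994, 941, 3389, 5299, 6403]
Period 3:
Births: 3389 * 0.131 = 444, 5299 * 0.069 = 366 → 810
Band 2: 994 * 0.974 = 968
Band 3: 941 * 0.98 = 922
Band 4: 3389 * 0.96 = 3253
Band 5: 5299 * 0.937 + 6403 * 0.271 = 4965 + 1735 = 6700
Net migration: Band 4 + 360 → 3613
End of period: [810, 968, 922, 3613, 6700]
Period 4:
Births: 922 * 0.131 = 121, 3613 * 0.069 = 249 → 370
Band 2: 810 * 0.974 = 789
Band 3: 968 * 0.98 = 949
Band 4: 922 * 0.96 = 885
Band 5: 3613 * 0.937 + 6700 * 0.271 = 3385 + 1816 = 5201
Net migration: Band 4 + 360 → 1245
End of period: [370, 789, 949, 1245, 5201]

1245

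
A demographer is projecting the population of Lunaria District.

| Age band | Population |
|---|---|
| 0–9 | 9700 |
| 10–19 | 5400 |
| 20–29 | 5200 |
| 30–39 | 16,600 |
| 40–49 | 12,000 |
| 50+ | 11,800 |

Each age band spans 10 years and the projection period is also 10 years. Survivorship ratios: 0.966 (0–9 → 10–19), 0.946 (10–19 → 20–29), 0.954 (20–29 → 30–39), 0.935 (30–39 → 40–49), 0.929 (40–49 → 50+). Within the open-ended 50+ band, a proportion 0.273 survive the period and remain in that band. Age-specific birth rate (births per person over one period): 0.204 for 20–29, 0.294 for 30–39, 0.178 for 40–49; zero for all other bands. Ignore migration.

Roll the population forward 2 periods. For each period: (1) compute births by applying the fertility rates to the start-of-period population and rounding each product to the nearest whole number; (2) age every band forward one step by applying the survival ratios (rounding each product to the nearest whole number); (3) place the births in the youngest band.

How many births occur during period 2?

[period 1]
Births: 5200 × 0.204 = 1061 ; 16600 × 0.294 = 4880 ; 12000 × 0.178 = 2136 — total 8077
10–19: 9700 × 0.966 = 9370
20–29: 5400 × 0.946 = 5108
30–39: 5200 × 0.954 = 4961
40–49: 16600 × 0.935 = 15521
50+: 12000 × 0.929 + 11800 × 0.273 = 11148 + 3221 = 14369
Population now: 0–9=8077, 10–19=9370, 20–29=5108, 30–39=4961, 40–49=15521, 50+=14369
[period 2]
Births: 5108 × 0.204 = 1042 ; 4961 × 0.294 = 1459 ; 15521 × 0.178 = 2763 — total 5264
10–19: 8077 × 0.966 = 7802
20–29: 9370 × 0.946 = 8864
30–39: 5108 × 0.954 = 4873
40–49: 4961 × 0.935 = 4639
50+: 15521 × 0.929 + 14369 × 0.273 = 14419 + 3923 = 18342
Population now: 0–9=5264, 10–19=7802, 20–29=8864, 30–39=4873, 40–49=4639, 50+=18342

5264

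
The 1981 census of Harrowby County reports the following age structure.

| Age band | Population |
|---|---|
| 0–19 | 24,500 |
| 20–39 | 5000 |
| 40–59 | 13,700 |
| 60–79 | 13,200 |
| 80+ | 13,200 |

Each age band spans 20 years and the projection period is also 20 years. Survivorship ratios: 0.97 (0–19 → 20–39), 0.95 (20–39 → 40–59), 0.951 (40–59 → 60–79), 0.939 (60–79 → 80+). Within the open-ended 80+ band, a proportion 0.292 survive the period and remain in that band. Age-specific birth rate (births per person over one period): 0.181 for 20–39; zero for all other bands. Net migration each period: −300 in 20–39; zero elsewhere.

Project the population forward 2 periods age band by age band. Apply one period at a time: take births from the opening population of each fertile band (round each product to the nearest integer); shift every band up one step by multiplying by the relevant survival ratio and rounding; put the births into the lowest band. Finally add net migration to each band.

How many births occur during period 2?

Call the groups 1 to 5, youngest first.
After projecting period 1:
Births: 5000 × 0.181 = 905
Group 2: 24500 × 0.97 = 23765
Group 3: 5000 × 0.95 = 4750
Group 4: 13700 × 0.951 = 13029
Group 5: 13200 × 0.939 + 13200 × 0.292 = 12395 + 3854 = 16249
Net migration: Group 2 − 300 → 23465
Population now: 0–19=905, 20–39=23465, 40–59=4750, 60–79=13029, 80+=16249
After projecting period 2:
Births: 23465 × 0.181 = 4247
Group 2: 905 × 0.97 = 878
Group 3: 23465 × 0.95 = 22292
Group 4: 4750 × 0.951 = 4517
Group 5: 13029 × 0.939 + 16249 × 0.292 = 12234 + 4745 = 16979
Net migration: Group 2 − 300 → 578
Population now: 0–19=4247, 20–39=578, 40–59=22292, 60–79=4517, 80+=16979

4247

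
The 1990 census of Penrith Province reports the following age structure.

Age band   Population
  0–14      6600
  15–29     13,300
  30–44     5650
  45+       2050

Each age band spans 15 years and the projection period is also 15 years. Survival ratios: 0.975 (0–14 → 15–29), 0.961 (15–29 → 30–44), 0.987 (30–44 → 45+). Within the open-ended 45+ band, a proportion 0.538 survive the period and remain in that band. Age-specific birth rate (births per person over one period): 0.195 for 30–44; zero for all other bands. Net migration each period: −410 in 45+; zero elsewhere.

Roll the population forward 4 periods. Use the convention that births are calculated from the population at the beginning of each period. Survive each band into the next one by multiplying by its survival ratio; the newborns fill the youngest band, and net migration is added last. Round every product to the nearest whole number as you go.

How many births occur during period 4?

[period 1]
Births: 5650 * 0.195 = 1102
15–29: 6600 * 0.975 = 6435
30–44: 13300 * 0.961 = 12781
45+: 5650 * 0.987 + 2050 * 0.538 = 5577 + 1103 = 6680
Net migration: 45+ − 410 → 6270
Population now: 0–14=1102, 15–29=6435, 30–44=12781, 45+=6270
[period 2]
Births: 12781 * 0.195 = 2492
15–29: 1102 * 0.975 = 1074
30–44: 6435 * 0.961 = 6184
45+: 12781 * 0.987 + 6270 * 0.538 = 12615 + 3373 = 15988
Net migration: 45+ − 410 → 15578
Population now: 0–14=2492, 15–29=1074, 30–44=6184, 45+=15578
[period 3]
Births: 6184 * 0.195 = 1206
15–29: 2492 * 0.975 = 2430
30–44: 1074 * 0.961 = 1032
45+: 6184 * 0.987 + 15578 * 0.538 = 6104 + 8381 = 14485
Net migration: 45+ − 410 → 14075
Population now: 0–14=1206, 15–29=2430, 30–44=1032, 45+=14075
[period 4]
Births: 1032 * 0.195 = 201
15–29: 1206 * 0.975 = 1176
30–44: 2430 * 0.961 = 2335
45+: 1032 * 0.987 + 14075 * 0.538 = 1019 + 7572 = 8591
Net migration: 45+ − 410 → 8181
Population now: 0–14=201, 15–29=1176, 30–44=2335, 45+=8181

201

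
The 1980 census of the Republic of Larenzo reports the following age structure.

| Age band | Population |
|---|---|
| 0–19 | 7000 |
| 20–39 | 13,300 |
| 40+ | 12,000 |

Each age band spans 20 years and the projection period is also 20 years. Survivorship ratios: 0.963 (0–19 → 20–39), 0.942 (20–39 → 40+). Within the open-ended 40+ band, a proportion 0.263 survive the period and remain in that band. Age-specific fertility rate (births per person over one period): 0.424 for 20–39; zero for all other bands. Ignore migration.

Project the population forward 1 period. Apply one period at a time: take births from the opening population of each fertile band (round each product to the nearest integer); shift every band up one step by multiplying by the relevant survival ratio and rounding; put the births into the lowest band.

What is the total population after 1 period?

[period 1]
Births: 13300 * 0.424 = 5639
20–39: 7000 * 0.963 = 6741
40+: 13300 * 0.942 + 12000 * 0.263 = 12529 + 3156 = 15685
End of period: [5639, 6741, 15685]
Total after period 1: 5639 + 6741 + 15685 = 28065

28065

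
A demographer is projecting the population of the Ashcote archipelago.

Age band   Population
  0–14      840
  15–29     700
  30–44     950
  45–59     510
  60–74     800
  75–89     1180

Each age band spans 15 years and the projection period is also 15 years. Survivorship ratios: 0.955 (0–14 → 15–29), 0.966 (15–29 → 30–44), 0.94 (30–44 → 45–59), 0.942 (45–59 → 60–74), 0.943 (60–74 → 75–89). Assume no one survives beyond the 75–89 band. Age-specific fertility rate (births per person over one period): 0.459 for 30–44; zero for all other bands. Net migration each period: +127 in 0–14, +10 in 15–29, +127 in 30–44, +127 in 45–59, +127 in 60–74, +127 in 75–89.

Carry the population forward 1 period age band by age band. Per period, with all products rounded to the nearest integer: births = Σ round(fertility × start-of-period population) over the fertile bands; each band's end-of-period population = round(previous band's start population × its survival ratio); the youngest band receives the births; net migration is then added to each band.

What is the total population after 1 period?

(Bands numbered youngest = 1 to oldest = 6.)
Period 1:
Births: 950 × 0.459 = 436
Band 2: 840 × 0.955 = 802
Band 3: 700 × 0.966 = 676
Band 4: 950 × 0.94 = 893
Band 5: 510 × 0.942 = 480
Band 6: 800 × 0.943 = 754
Net migration: Band 1 + 127 → 563; Band 2 + 10 → 812; Band 3 + 127 → 803; Band 4 + 127 → 1020; Band 5 + 127 → 607; Band 6 + 127 → 881
→ [563, 812, 803, 1020, 607, 881]
Total after period 1: 563 + 812 + 803 + 1020 + 607 + 881 = 4686

4686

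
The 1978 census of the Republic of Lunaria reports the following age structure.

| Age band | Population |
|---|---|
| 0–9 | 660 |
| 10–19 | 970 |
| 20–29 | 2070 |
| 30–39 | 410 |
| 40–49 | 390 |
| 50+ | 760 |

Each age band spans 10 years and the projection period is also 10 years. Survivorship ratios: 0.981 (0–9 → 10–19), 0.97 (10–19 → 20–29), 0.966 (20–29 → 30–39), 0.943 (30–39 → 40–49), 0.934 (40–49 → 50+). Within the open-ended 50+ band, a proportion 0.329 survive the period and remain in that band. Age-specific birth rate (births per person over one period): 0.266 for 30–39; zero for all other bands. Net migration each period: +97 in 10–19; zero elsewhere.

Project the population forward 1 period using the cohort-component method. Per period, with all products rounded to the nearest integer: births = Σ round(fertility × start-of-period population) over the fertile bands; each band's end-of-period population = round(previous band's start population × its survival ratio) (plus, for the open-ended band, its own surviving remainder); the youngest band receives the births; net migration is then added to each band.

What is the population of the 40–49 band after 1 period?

(Bands numbered youngest = 1 to oldest = 6.)
Period 1.
Births: 410 * 0.266 = 109
Band 2: 660 * 0.981 = 647
Band 3: 970 * 0.97 = 941
Band 4: 2070 * 0.966 = 2000
Band 5: 410 * 0.943 = 387
Band 6: 390 * 0.934 + 760 * 0.329 = 364 + 250 = 614
Net migration: Band 2 + 97 → 744
End of period: [109, 744, 941, 2000, 387, 614]

387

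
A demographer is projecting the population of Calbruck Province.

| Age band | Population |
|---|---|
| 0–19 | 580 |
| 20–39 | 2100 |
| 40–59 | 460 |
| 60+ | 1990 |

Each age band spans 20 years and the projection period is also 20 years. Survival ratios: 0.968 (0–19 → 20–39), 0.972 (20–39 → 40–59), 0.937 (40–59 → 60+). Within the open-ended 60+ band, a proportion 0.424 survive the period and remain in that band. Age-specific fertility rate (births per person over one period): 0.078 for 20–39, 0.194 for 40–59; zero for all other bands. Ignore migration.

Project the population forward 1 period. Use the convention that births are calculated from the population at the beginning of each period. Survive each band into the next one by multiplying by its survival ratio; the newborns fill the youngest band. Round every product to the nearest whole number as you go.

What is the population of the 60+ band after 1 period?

1275

(Bands numbered youngest = 1 to oldest = 4.)
Period 1.
Births: 2100 * 0.078 = 164, 460 * 0.194 = 89 — total 253
Band 2: 580 * 0.968 = 561
Band 3: 2100 * 0.972 = 2041
Band 4: 460 * 0.937 + 1990 * 0.424 = 431 + 844 = 1275
Population now: 0–19=253, 20–39=561, 40–59=2041, 60+=1275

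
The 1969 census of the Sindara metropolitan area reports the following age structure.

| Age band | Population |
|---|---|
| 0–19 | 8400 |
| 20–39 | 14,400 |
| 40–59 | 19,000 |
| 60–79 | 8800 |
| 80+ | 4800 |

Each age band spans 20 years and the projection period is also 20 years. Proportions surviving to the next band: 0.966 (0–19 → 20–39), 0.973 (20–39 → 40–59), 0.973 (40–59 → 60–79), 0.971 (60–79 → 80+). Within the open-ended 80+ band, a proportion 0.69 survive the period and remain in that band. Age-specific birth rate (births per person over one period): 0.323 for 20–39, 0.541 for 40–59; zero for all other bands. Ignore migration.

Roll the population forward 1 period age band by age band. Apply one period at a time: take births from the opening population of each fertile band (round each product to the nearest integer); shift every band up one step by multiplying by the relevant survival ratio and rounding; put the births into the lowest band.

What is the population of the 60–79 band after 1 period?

18487

Let group 1 be 0–19 through group 5 = 80+.
— Period 1 —
Births: 14400 * 0.323 = 4651, 19000 * 0.541 = 10279 → total 14930
Group 2: 8400 * 0.966 = 8114
Group 3: 14400 * 0.973 = 14011
Group 4: 19000 * 0.973 = 18487
Group 5: 8800 * 0.971 + 4800 * 0.69 = 8545 + 3312 = 11857
Population now: 0–19=14930, 20–39=8114, 40–59=14011, 60–79=18487, 80+=11857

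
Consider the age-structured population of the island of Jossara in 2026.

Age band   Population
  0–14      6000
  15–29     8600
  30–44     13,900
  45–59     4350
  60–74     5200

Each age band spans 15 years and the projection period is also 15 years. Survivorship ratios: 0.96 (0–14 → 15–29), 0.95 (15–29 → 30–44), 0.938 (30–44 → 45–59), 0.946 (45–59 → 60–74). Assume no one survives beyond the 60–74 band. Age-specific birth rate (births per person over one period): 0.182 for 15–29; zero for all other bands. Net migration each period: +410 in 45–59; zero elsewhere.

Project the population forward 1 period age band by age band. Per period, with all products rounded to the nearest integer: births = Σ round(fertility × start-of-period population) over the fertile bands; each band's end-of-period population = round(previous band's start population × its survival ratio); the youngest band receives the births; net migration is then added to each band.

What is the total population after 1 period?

[period 1]
Births: 8600 × 0.182 = 1565
15–29: 6000 × 0.96 = 5760
30–44: 8600 × 0.95 = 8170
45–59: 13900 × 0.938 = 13038
60–74: 4350 × 0.946 = 4115
Net migration: 45–59 + 410 → 13448
End of period: [1565, 5760, 8170, 13448, 4115]
Total after period 1: 1565 + 5760 + 8170 + 13448 + 4115 = 33058

33058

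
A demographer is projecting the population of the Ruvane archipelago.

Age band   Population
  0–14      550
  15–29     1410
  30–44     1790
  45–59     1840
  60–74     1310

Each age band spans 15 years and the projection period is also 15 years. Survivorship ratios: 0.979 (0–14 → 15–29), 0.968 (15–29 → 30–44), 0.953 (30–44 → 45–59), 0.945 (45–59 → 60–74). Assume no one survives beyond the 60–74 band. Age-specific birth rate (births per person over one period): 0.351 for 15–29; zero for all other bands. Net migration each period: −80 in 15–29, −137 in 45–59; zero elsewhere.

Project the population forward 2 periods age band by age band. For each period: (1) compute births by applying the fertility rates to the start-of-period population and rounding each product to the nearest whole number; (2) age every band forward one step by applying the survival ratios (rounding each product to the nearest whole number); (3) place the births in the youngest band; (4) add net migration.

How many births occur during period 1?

495

(Bands numbered youngest = 1 to oldest = 5.)
[period 1]
Births: 1410 * 0.351 = 495
Band 2: 550 * 0.979 = 538
Band 3: 1410 * 0.968 = 1365
Band 4: 1790 * 0.953 = 1706
Band 5: 1840 * 0.945 = 1739
Net migration: Band 2 − 80 → 458; Band 4 − 137 → 1569
Giving 495 / 458 / 1365 / 1569 / 1739.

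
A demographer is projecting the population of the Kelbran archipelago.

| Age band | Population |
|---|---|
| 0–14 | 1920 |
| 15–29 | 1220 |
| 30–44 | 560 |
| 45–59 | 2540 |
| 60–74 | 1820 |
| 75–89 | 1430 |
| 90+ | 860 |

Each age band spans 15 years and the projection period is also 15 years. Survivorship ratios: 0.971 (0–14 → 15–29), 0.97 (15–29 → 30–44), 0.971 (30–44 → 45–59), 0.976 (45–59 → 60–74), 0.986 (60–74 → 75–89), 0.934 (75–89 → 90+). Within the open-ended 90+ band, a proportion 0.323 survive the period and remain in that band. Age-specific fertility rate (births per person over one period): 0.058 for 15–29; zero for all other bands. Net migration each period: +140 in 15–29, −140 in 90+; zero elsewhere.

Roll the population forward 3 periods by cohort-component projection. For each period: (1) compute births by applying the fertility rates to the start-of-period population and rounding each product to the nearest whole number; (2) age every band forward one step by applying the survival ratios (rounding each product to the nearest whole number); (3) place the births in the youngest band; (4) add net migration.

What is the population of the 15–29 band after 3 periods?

Period 1:
Births: 1220 × 0.058 = 71
15–29: 1920 × 0.971 = 1864
30–44: 1220 × 0.97 = 1183
45–59: 560 × 0.971 = 544
60–74: 2540 × 0.976 = 2479
75–89: 1820 × 0.986 = 1795
90+: 1430 × 0.934 + 860 × 0.323 = 1336 + 278 = 1614
Net migration: 15–29 + 140 → 2004; 90+ − 140 → 1474
Population now: 0–14=71, 15–29=2004, 30–44=1183, 45–59=544, 60–74=2479, 75–89=1795, 90+=1474
Period 2:
Births: 2004 × 0.058 = 116
15–29: 71 × 0.971 = 69
30–44: 2004 × 0.97 = 1944
45–59: 1183 × 0.971 = 1149
60–74: 544 × 0.976 = 531
75–89: 2479 × 0.986 = 2444
90+: 1795 × 0.934 + 1474 × 0.323 = 1677 + 476 = 2153
Net migration: 15–29 + 140 → 209; 90+ − 140 → 2013
Population now: 0–14=116, 15–29=209, 30–44=1944, 45–59=1149, 60–74=531, 75–89=2444, 90+=2013
Period 3:
Births: 209 × 0.058 = 12
15–29: 116 × 0.971 = 113
30–44: 209 × 0.97 = 203
45–59: 1944 × 0.971 = 1888
60–74: 1149 × 0.976 = 1121
75–89: 531 × 0.986 = 524
90+: 2444 × 0.934 + 2013 × 0.323 = 2283 + 650 = 2933
Net migration: 15–29 + 140 → 253; 90+ − 140 → 2793
Population now: 0–14=12, 15–29=253, 30–44=203, 45–59=1888, 60–74=1121, 75–89=524, 90+=2793

253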